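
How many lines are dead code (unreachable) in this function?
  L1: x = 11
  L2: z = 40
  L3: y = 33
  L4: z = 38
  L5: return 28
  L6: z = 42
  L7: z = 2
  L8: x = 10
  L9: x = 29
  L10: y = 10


Analyzing control flow:
  L1: reachable (before return)
  L2: reachable (before return)
  L3: reachable (before return)
  L4: reachable (before return)
  L5: reachable (return statement)
  L6: DEAD (after return at L5)
  L7: DEAD (after return at L5)
  L8: DEAD (after return at L5)
  L9: DEAD (after return at L5)
  L10: DEAD (after return at L5)
Return at L5, total lines = 10
Dead lines: L6 through L10
Count: 5

5


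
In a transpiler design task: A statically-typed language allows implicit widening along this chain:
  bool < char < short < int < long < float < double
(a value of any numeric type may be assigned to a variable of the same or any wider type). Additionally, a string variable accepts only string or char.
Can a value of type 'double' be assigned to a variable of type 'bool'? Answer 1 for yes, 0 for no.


Target variable type: bool
Source value type: double
Numeric ranks: double=6, bool=0
Widening allowed iff rank(source) <= rank(target): 6 <= 0? No
Result: 0

0


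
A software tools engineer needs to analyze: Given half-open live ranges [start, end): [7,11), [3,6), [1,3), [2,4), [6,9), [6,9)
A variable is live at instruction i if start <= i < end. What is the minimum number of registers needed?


Live ranges:
  Var0: [7, 11)
  Var1: [3, 6)
  Var2: [1, 3)
  Var3: [2, 4)
  Var4: [6, 9)
  Var5: [6, 9)
Sweep-line events (position, delta, active):
  pos=1 start -> active=1
  pos=2 start -> active=2
  pos=3 end -> active=1
  pos=3 start -> active=2
  pos=4 end -> active=1
  pos=6 end -> active=0
  pos=6 start -> active=1
  pos=6 start -> active=2
  pos=7 start -> active=3
  pos=9 end -> active=2
  pos=9 end -> active=1
  pos=11 end -> active=0
Maximum simultaneous active: 3
Minimum registers needed: 3

3


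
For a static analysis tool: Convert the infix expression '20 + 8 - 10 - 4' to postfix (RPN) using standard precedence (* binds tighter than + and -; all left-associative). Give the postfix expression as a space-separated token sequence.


Applying the shunting-yard algorithm:
  Operand 20 -> output
  Push '+' onto operator stack -> op-stack: [+]
  Operand 8 -> output
  See '-' (prec 1); top '+' (prec 1) >= it -> pop '+' to output
  Push '-' onto operator stack -> op-stack: [-]
  Operand 10 -> output
  See '-' (prec 1); top '-' (prec 1) >= it -> pop '-' to output
  Push '-' onto operator stack -> op-stack: [-]
  Operand 4 -> output
  End of input: pop '-' to output
Postfix result: 20 8 + 10 - 4 -

20 8 + 10 - 4 -


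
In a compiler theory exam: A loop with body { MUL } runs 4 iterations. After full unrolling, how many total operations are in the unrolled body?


Loop body operations: MUL (1 op per iteration)
Unrolling 4 iterations:
  Iteration 1: MUL (1 ops)
  Iteration 2: MUL (1 ops)
  Iteration 3: MUL (1 ops)
  Iteration 4: MUL (1 ops)
Total: 4 iterations * 1 ops/iter = 4 operations

4


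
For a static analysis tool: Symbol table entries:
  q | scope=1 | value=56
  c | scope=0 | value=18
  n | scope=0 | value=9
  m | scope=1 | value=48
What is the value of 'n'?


Searching symbol table for 'n':
  q | scope=1 | value=56
  c | scope=0 | value=18
  n | scope=0 | value=9 <- MATCH
  m | scope=1 | value=48
Found 'n' at scope 0 with value 9

9


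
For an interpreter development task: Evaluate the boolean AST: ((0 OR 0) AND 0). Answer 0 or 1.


Step 1: Evaluate inner node
  0 OR 0 = 0
Step 2: Evaluate root node
  0 AND 0 = 0

0


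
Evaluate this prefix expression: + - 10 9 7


Parsing prefix expression: + - 10 9 7
Step 1: Innermost operation '- 10 9'
  10 - 9 = 1
Step 2: Outer operation '+ [1] 7'
  1 + 7 = 8

8


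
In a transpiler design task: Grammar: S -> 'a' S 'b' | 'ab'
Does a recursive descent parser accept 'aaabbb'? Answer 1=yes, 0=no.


Grammar accepts strings of the form a^n b^n (n >= 1)
Word: 'aaabbb'
Counting: 3 a's and 3 b's
Check: 3 == 3? Yes
Derivation (S -> aSb applied 2 time(s), then S -> ab): S => aSb => aaSbb => aaabbb
Accepted

1


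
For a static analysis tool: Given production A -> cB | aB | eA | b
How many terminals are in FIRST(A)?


Production: A -> cB | aB | eA | b
Examining each alternative for leading terminals:
  A -> cB : first terminal = 'c'
  A -> aB : first terminal = 'a'
  A -> eA : first terminal = 'e'
  A -> b : first terminal = 'b'
FIRST(A) = {a, b, c, e}
Count: 4

4


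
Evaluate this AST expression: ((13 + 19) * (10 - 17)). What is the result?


Expression: ((13 + 19) * (10 - 17))
Evaluating step by step:
  13 + 19 = 32
  10 - 17 = -7
  32 * -7 = -224
Result: -224

-224


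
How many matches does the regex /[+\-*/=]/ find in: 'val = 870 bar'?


Pattern: /[+\-*/=]/ (operators)
Input: 'val = 870 bar'
Scanning for matches:
  Match 1: '='
Total matches: 1

1


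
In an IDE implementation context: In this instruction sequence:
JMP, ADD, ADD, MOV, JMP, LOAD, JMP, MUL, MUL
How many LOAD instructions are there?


Scanning instruction sequence for LOAD:
  Position 1: JMP
  Position 2: ADD
  Position 3: ADD
  Position 4: MOV
  Position 5: JMP
  Position 6: LOAD <- MATCH
  Position 7: JMP
  Position 8: MUL
  Position 9: MUL
Matches at positions: [6]
Total LOAD count: 1

1


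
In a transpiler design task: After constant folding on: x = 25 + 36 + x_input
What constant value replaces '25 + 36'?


Identifying constant sub-expression:
  Original: x = 25 + 36 + x_input
  25 and 36 are both compile-time constants
  Evaluating: 25 + 36 = 61
  After folding: x = 61 + x_input

61


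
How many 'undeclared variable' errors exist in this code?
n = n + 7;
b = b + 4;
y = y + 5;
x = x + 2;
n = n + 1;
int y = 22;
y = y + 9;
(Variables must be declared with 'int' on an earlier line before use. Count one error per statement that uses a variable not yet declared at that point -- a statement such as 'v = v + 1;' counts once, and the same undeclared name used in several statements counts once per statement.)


Scanning code line by line:
  Line 1: use 'n' -> ERROR (undeclared)
  Line 2: use 'b' -> ERROR (undeclared)
  Line 3: use 'y' -> ERROR (undeclared)
  Line 4: use 'x' -> ERROR (undeclared)
  Line 5: use 'n' -> ERROR (undeclared)
  Line 6: declare 'y' -> declared = ['y']
  Line 7: use 'y' -> OK (declared)
Total undeclared variable errors: 5

5


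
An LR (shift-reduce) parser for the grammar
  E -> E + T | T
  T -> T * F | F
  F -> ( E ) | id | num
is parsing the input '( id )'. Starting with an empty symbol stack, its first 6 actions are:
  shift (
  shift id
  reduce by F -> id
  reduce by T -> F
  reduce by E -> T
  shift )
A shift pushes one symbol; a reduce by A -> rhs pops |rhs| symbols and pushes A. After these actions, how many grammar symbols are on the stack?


Tracking the symbol stack through each action:
  Action 1: shift '(' : push -> stack = [(] (size 1)
  Action 2: shift 'id' : push -> stack = [(, id] (size 2)
  Action 3: reduce by F -> id : pop 1, push F -> stack = [(, F] (size 2)
  Action 4: reduce by T -> F : pop 1, push T -> stack = [(, T] (size 2)
  Action 5: reduce by E -> T : pop 1, push E -> stack = [(, E] (size 2)
  Action 6: shift ')' : push -> stack = [(, E, )] (size 3)
Final stack size: 3

3


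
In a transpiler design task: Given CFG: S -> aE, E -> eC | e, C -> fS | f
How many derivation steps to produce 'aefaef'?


Grammar: S -> aE, E -> eC | e, C -> fS | f
Deriving 'aefaef':
Step 1: S -> aE => aE
Step 2: E -> eC => aeC
Step 3: C -> fS => aefS
Step 4: S -> aE => aefaE
Step 5: E -> eC => aefaeC
Step 6: C -> f => aefaef
Total derivation steps: 6

6


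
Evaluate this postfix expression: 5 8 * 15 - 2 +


Processing tokens left to right:
Push 5, Push 8
Pop 5 and 8, compute 5 * 8 = 40, push 40
Push 15
Pop 40 and 15, compute 40 - 15 = 25, push 25
Push 2
Pop 25 and 2, compute 25 + 2 = 27, push 27
Stack result: 27

27


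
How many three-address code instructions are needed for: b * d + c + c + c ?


Expression: b * d + c + c + c
Generating three-address code (respecting * over +/- precedence):
  Instruction 1: t1 = b * d
  Instruction 2: t2 = t1 + c
  Instruction 3: t3 = t2 + c
  Instruction 4: t4 = t3 + c
Total instructions: 4

4


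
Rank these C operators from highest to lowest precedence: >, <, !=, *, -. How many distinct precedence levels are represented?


Looking up precedence for each operator:
  > -> precedence 4
  < -> precedence 4
  != -> precedence 3
  * -> precedence 6
  - -> precedence 5
Sorted highest to lowest: *, -, >, <, !=
Distinct precedence values: [6, 5, 4, 3]
Number of distinct levels: 4

4


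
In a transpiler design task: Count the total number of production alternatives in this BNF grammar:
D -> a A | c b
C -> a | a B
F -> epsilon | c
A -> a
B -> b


Counting alternatives per rule:
  D: 2 alternative(s)
  C: 2 alternative(s)
  F: 2 alternative(s)
  A: 1 alternative(s)
  B: 1 alternative(s)
Sum: 2 + 2 + 2 + 1 + 1 = 8

8


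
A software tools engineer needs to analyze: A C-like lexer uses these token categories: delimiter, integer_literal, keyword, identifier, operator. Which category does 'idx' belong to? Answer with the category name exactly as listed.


Token: 'idx'
Checking categories:
  identifier: YES
  integer_literal: no
  operator: no
  keyword: no
  delimiter: no
Category: identifier

identifier


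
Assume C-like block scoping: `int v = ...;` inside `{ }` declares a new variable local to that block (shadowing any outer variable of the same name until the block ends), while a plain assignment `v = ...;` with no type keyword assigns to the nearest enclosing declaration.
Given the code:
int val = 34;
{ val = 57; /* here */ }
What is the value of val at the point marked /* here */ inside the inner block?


Analyzing scoping rules:
Outer scope: declares val = 34
Inner block: 'val = 57;' has no type keyword, so it is an assignment to the outer val (no shadowing)
Inside the block, after the assignment -> 57
Result: 57

57


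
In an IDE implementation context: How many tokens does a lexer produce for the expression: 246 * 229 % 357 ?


Scanning '246 * 229 % 357'
Token 1: '246' -> integer_literal
Token 2: '*' -> operator
Token 3: '229' -> integer_literal
Token 4: '%' -> operator
Token 5: '357' -> integer_literal
Total tokens: 5

5


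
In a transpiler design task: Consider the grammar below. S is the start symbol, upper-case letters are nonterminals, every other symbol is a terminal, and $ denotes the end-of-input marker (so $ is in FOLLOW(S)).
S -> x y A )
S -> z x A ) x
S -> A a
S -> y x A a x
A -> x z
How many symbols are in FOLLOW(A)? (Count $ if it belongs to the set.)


S is the start symbol and does not occur in any rule body, so FOLLOW(S) = {$}.
Examining every occurrence of A in a rule body:
  S -> x y A ) : A is followed by terminal ')' -> add ')'
  S -> z x A ) x : A is followed by terminal ')' -> add ')' (already in the set)
  S -> A a : A is followed by terminal 'a' -> add 'a'
  S -> y x A a x : A is followed by terminal 'a' -> add 'a' (already in the set)
  A -> x z : A does not occur in the body -> contributes nothing
FOLLOW(A) = {), a}
Count: 2

2


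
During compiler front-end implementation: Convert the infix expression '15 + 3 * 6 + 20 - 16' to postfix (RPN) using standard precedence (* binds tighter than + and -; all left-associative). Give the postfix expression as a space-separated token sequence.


Applying the shunting-yard algorithm:
  Operand 15 -> output
  Push '+' onto operator stack -> op-stack: [+]
  Operand 3 -> output
  Push '*' onto operator stack -> op-stack: [+, *]
  Operand 6 -> output
  See '+' (prec 1); top '*' (prec 2) >= it -> pop '*' to output
  See '+' (prec 1); top '+' (prec 1) >= it -> pop '+' to output
  Push '+' onto operator stack -> op-stack: [+]
  Operand 20 -> output
  See '-' (prec 1); top '+' (prec 1) >= it -> pop '+' to output
  Push '-' onto operator stack -> op-stack: [-]
  Operand 16 -> output
  End of input: pop '-' to output
Postfix result: 15 3 6 * + 20 + 16 -

15 3 6 * + 20 + 16 -


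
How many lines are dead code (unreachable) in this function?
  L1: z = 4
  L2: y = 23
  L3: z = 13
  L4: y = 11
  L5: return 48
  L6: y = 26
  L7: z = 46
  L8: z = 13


Analyzing control flow:
  L1: reachable (before return)
  L2: reachable (before return)
  L3: reachable (before return)
  L4: reachable (before return)
  L5: reachable (return statement)
  L6: DEAD (after return at L5)
  L7: DEAD (after return at L5)
  L8: DEAD (after return at L5)
Return at L5, total lines = 8
Dead lines: L6 through L8
Count: 3

3


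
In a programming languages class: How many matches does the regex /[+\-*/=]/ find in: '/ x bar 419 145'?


Pattern: /[+\-*/=]/ (operators)
Input: '/ x bar 419 145'
Scanning for matches:
  Match 1: '/'
Total matches: 1

1


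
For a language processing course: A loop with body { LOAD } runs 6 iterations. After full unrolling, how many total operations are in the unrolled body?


Loop body operations: LOAD (1 op per iteration)
Unrolling 6 iterations:
  Iteration 1: LOAD (1 ops)
  Iteration 2: LOAD (1 ops)
  Iteration 3: LOAD (1 ops)
  Iteration 4: LOAD (1 ops)
  Iteration 5: LOAD (1 ops)
  Iteration 6: LOAD (1 ops)
Total: 6 iterations * 1 ops/iter = 6 operations

6


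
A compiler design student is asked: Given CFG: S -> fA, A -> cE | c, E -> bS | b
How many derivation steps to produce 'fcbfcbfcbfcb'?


Grammar: S -> fA, A -> cE | c, E -> bS | b
Deriving 'fcbfcbfcbfcb':
Step 1: S -> fA => fA
Step 2: A -> cE => fcE
Step 3: E -> bS => fcbS
Step 4: S -> fA => fcbfA
Step 5: A -> cE => fcbfcE
Step 6: E -> bS => fcbfcbS
Step 7: S -> fA => fcbfcbfA
Step 8: A -> cE => fcbfcbfcE
Step 9: E -> bS => fcbfcbfcbS
Step 10: S -> fA => fcbfcbfcbfA
Step 11: A -> cE => fcbfcbfcbfcE
Step 12: E -> b => fcbfcbfcbfcb
Total derivation steps: 12

12


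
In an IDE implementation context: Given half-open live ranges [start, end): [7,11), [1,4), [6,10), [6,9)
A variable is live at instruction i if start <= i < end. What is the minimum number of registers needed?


Live ranges:
  Var0: [7, 11)
  Var1: [1, 4)
  Var2: [6, 10)
  Var3: [6, 9)
Sweep-line events (position, delta, active):
  pos=1 start -> active=1
  pos=4 end -> active=0
  pos=6 start -> active=1
  pos=6 start -> active=2
  pos=7 start -> active=3
  pos=9 end -> active=2
  pos=10 end -> active=1
  pos=11 end -> active=0
Maximum simultaneous active: 3
Minimum registers needed: 3

3


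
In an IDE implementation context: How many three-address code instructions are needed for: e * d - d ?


Expression: e * d - d
Generating three-address code (respecting * over +/- precedence):
  Instruction 1: t1 = e * d
  Instruction 2: t2 = t1 - d
Total instructions: 2

2


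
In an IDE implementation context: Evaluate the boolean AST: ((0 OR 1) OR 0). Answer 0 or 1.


Step 1: Evaluate inner node
  0 OR 1 = 1
Step 2: Evaluate root node
  1 OR 0 = 1

1


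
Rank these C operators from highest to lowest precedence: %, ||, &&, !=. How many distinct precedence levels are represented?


Looking up precedence for each operator:
  % -> precedence 6
  || -> precedence 1
  && -> precedence 2
  != -> precedence 3
Sorted highest to lowest: %, !=, &&, ||
Distinct precedence values: [6, 3, 2, 1]
Number of distinct levels: 4

4


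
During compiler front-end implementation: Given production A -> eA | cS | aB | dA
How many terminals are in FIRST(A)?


Production: A -> eA | cS | aB | dA
Examining each alternative for leading terminals:
  A -> eA : first terminal = 'e'
  A -> cS : first terminal = 'c'
  A -> aB : first terminal = 'a'
  A -> dA : first terminal = 'd'
FIRST(A) = {a, c, d, e}
Count: 4

4


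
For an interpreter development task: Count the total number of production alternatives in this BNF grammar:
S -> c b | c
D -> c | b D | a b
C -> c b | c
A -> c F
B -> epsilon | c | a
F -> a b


Counting alternatives per rule:
  S: 2 alternative(s)
  D: 3 alternative(s)
  C: 2 alternative(s)
  A: 1 alternative(s)
  B: 3 alternative(s)
  F: 1 alternative(s)
Sum: 2 + 3 + 2 + 1 + 3 + 1 = 12

12


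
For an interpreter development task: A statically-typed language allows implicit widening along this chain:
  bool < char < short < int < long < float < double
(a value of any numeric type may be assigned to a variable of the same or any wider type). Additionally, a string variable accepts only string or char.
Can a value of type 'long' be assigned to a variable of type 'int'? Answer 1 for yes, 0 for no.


Target variable type: int
Source value type: long
Numeric ranks: long=4, int=3
Widening allowed iff rank(source) <= rank(target): 4 <= 3? No
Result: 0

0


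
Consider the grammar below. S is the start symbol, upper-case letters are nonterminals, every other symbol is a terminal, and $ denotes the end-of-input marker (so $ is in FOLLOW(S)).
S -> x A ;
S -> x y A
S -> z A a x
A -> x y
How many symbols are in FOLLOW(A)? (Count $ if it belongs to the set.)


S is the start symbol and does not occur in any rule body, so FOLLOW(S) = {$}.
Examining every occurrence of A in a rule body:
  S -> x A ; : A is followed by terminal ';' -> add ';'
  S -> x y A : A is at the right end -> add FOLLOW(S) = {$}
  S -> z A a x : A is followed by terminal 'a' -> add 'a'
  A -> x y : A does not occur in the body -> contributes nothing
FOLLOW(A) = {;, a, $}
Count: 3

3


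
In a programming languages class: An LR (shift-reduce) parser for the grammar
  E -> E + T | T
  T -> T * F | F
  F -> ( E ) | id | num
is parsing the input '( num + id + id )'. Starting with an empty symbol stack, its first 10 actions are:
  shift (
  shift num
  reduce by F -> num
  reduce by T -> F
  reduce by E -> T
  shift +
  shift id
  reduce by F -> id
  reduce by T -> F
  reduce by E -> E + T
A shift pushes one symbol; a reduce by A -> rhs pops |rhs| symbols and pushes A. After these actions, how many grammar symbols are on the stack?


Tracking the symbol stack through each action:
  Action 1: shift '(' : push -> stack = [(] (size 1)
  Action 2: shift 'num' : push -> stack = [(, num] (size 2)
  Action 3: reduce by F -> num : pop 1, push F -> stack = [(, F] (size 2)
  Action 4: reduce by T -> F : pop 1, push T -> stack = [(, T] (size 2)
  Action 5: reduce by E -> T : pop 1, push E -> stack = [(, E] (size 2)
  Action 6: shift '+' : push -> stack = [(, E, +] (size 3)
  Action 7: shift 'id' : push -> stack = [(, E, +, id] (size 4)
  Action 8: reduce by F -> id : pop 1, push F -> stack = [(, E, +, F] (size 4)
  Action 9: reduce by T -> F : pop 1, push T -> stack = [(, E, +, T] (size 4)
  Action 10: reduce by E -> E + T : pop 3, push E -> stack = [(, E] (size 2)
Final stack size: 2

2


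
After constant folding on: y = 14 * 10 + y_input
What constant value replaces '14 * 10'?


Identifying constant sub-expression:
  Original: y = 14 * 10 + y_input
  14 and 10 are both compile-time constants
  Evaluating: 14 * 10 = 140
  After folding: y = 140 + y_input

140


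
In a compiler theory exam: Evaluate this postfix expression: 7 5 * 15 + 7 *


Processing tokens left to right:
Push 7, Push 5
Pop 7 and 5, compute 7 * 5 = 35, push 35
Push 15
Pop 35 and 15, compute 35 + 15 = 50, push 50
Push 7
Pop 50 and 7, compute 50 * 7 = 350, push 350
Stack result: 350

350


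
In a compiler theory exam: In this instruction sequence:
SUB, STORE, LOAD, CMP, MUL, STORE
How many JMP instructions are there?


Scanning instruction sequence for JMP:
  Position 1: SUB
  Position 2: STORE
  Position 3: LOAD
  Position 4: CMP
  Position 5: MUL
  Position 6: STORE
Matches at positions: []
Total JMP count: 0

0


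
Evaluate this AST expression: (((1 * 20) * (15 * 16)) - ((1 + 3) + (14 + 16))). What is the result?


Expression: (((1 * 20) * (15 * 16)) - ((1 + 3) + (14 + 16)))
Evaluating step by step:
  1 * 20 = 20
  15 * 16 = 240
  20 * 240 = 4800
  1 + 3 = 4
  14 + 16 = 30
  4 + 30 = 34
  4800 - 34 = 4766
Result: 4766

4766


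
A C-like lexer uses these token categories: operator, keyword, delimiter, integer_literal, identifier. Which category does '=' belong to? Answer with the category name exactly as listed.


Token: '='
Checking categories:
  identifier: no
  integer_literal: no
  operator: YES
  keyword: no
  delimiter: no
Category: operator

operator


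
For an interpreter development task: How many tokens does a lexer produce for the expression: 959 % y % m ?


Scanning '959 % y % m'
Token 1: '959' -> integer_literal
Token 2: '%' -> operator
Token 3: 'y' -> identifier
Token 4: '%' -> operator
Token 5: 'm' -> identifier
Total tokens: 5

5


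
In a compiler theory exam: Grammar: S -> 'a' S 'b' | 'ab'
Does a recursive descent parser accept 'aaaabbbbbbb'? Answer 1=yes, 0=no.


Grammar accepts strings of the form a^n b^n (n >= 1)
Word: 'aaaabbbbbbb'
Counting: 4 a's and 7 b's
Check: 4 == 7? No
Mismatch: a-count != b-count
Rejected

0


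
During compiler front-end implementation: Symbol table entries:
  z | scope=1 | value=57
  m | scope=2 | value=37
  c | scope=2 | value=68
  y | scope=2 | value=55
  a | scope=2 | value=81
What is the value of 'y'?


Searching symbol table for 'y':
  z | scope=1 | value=57
  m | scope=2 | value=37
  c | scope=2 | value=68
  y | scope=2 | value=55 <- MATCH
  a | scope=2 | value=81
Found 'y' at scope 2 with value 55

55


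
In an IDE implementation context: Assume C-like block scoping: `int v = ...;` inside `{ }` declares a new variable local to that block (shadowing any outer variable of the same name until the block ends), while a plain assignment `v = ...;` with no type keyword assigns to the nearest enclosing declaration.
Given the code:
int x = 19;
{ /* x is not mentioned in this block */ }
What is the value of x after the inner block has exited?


Analyzing scoping rules:
Outer scope: declares x = 19
Inner block: x is neither redeclared nor assigned -> unchanged
After the block -> 19
Result: 19

19


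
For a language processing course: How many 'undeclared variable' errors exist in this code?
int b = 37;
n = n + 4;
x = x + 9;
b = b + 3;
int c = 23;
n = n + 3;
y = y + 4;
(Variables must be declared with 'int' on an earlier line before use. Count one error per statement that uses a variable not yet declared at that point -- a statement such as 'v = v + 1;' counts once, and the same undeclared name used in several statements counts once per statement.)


Scanning code line by line:
  Line 1: declare 'b' -> declared = ['b']
  Line 2: use 'n' -> ERROR (undeclared)
  Line 3: use 'x' -> ERROR (undeclared)
  Line 4: use 'b' -> OK (declared)
  Line 5: declare 'c' -> declared = ['b', 'c']
  Line 6: use 'n' -> ERROR (undeclared)
  Line 7: use 'y' -> ERROR (undeclared)
Total undeclared variable errors: 4

4


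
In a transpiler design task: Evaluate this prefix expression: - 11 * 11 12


Parsing prefix expression: - 11 * 11 12
Step 1: Innermost operation '* 11 12'
  11 * 12 = 132
Step 2: Outer operation '- 11 [132]'
  11 - 132 = -121

-121


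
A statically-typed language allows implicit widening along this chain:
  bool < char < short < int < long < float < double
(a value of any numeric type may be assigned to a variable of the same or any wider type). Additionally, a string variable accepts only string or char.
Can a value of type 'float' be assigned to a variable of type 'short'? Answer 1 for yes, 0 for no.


Target variable type: short
Source value type: float
Numeric ranks: float=5, short=2
Widening allowed iff rank(source) <= rank(target): 5 <= 2? No
Result: 0

0


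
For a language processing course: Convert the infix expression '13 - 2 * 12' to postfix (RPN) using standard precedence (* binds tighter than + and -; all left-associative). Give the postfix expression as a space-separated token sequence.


Applying the shunting-yard algorithm:
  Operand 13 -> output
  Push '-' onto operator stack -> op-stack: [-]
  Operand 2 -> output
  Push '*' onto operator stack -> op-stack: [-, *]
  Operand 12 -> output
  End of input: pop '*' to output
  End of input: pop '-' to output
Postfix result: 13 2 12 * -

13 2 12 * -


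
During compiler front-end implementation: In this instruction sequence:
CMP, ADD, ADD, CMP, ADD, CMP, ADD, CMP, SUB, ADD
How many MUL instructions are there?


Scanning instruction sequence for MUL:
  Position 1: CMP
  Position 2: ADD
  Position 3: ADD
  Position 4: CMP
  Position 5: ADD
  Position 6: CMP
  Position 7: ADD
  Position 8: CMP
  Position 9: SUB
  Position 10: ADD
Matches at positions: []
Total MUL count: 0

0


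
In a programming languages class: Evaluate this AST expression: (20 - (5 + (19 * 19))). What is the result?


Expression: (20 - (5 + (19 * 19)))
Evaluating step by step:
  19 * 19 = 361
  5 + 361 = 366
  20 - 366 = -346
Result: -346

-346


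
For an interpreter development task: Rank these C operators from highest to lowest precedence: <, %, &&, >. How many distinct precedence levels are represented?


Looking up precedence for each operator:
  < -> precedence 4
  % -> precedence 6
  && -> precedence 2
  > -> precedence 4
Sorted highest to lowest: %, <, >, &&
Distinct precedence values: [6, 4, 2]
Number of distinct levels: 3

3


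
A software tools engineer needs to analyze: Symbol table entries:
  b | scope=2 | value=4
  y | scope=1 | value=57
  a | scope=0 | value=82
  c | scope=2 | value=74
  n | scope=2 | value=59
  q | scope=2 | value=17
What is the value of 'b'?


Searching symbol table for 'b':
  b | scope=2 | value=4 <- MATCH
  y | scope=1 | value=57
  a | scope=0 | value=82
  c | scope=2 | value=74
  n | scope=2 | value=59
  q | scope=2 | value=17
Found 'b' at scope 2 with value 4

4


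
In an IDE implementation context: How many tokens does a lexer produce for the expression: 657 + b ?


Scanning '657 + b'
Token 1: '657' -> integer_literal
Token 2: '+' -> operator
Token 3: 'b' -> identifier
Total tokens: 3

3


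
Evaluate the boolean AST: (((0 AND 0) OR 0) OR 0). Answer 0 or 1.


Step 1: Evaluate inner node
  0 AND 0 = 0
Step 2: Evaluate next node
  0 OR 0 = 0
Step 3: Evaluate root node
  0 OR 0 = 0

0


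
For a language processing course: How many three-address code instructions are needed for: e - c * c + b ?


Expression: e - c * c + b
Generating three-address code (respecting * over +/- precedence):
  Instruction 1: t1 = c * c
  Instruction 2: t2 = e - t1
  Instruction 3: t3 = t2 + b
Total instructions: 3

3


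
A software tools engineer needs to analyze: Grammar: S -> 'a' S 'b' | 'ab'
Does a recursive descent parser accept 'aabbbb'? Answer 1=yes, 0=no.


Grammar accepts strings of the form a^n b^n (n >= 1)
Word: 'aabbbb'
Counting: 2 a's and 4 b's
Check: 2 == 4? No
Mismatch: a-count != b-count
Rejected

0


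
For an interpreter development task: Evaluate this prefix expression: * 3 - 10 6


Parsing prefix expression: * 3 - 10 6
Step 1: Innermost operation '- 10 6'
  10 - 6 = 4
Step 2: Outer operation '* 3 [4]'
  3 * 4 = 12

12


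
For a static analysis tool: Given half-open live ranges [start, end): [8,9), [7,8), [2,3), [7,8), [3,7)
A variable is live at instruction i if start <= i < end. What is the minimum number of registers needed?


Live ranges:
  Var0: [8, 9)
  Var1: [7, 8)
  Var2: [2, 3)
  Var3: [7, 8)
  Var4: [3, 7)
Sweep-line events (position, delta, active):
  pos=2 start -> active=1
  pos=3 end -> active=0
  pos=3 start -> active=1
  pos=7 end -> active=0
  pos=7 start -> active=1
  pos=7 start -> active=2
  pos=8 end -> active=1
  pos=8 end -> active=0
  pos=8 start -> active=1
  pos=9 end -> active=0
Maximum simultaneous active: 2
Minimum registers needed: 2

2


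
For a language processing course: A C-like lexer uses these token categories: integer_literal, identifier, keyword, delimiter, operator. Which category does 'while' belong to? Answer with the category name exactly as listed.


Token: 'while'
Checking categories:
  identifier: no
  integer_literal: no
  operator: no
  keyword: YES
  delimiter: no
Category: keyword

keyword


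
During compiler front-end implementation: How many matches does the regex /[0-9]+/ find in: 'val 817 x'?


Pattern: /[0-9]+/ (int literals)
Input: 'val 817 x'
Scanning for matches:
  Match 1: '817'
Total matches: 1

1


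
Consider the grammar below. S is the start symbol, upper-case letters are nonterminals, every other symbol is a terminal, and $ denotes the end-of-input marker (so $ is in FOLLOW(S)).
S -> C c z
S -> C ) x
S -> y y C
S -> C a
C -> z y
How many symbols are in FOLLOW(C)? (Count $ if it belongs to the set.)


S is the start symbol and does not occur in any rule body, so FOLLOW(S) = {$}.
Examining every occurrence of C in a rule body:
  S -> C c z : C is followed by terminal 'c' -> add 'c'
  S -> C ) x : C is followed by terminal ')' -> add ')'
  S -> y y C : C is at the right end -> add FOLLOW(S) = {$}
  S -> C a : C is followed by terminal 'a' -> add 'a'
  C -> z y : C does not occur in the body -> contributes nothing
FOLLOW(C) = {), a, c, $}
Count: 4

4


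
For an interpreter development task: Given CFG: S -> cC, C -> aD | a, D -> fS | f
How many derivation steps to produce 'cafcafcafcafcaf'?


Grammar: S -> cC, C -> aD | a, D -> fS | f
Deriving 'cafcafcafcafcaf':
Step 1: S -> cC => cC
Step 2: C -> aD => caD
Step 3: D -> fS => cafS
Step 4: S -> cC => cafcC
Step 5: C -> aD => cafcaD
Step 6: D -> fS => cafcafS
Step 7: S -> cC => cafcafcC
Step 8: C -> aD => cafcafcaD
Step 9: D -> fS => cafcafcafS
Step 10: S -> cC => cafcafcafcC
Step 11: C -> aD => cafcafcafcaD
Step 12: D -> fS => cafcafcafcafS
Step 13: S -> cC => cafcafcafcafcC
Step 14: C -> aD => cafcafcafcafcaD
Step 15: D -> f => cafcafcafcafcaf
Total derivation steps: 15

15


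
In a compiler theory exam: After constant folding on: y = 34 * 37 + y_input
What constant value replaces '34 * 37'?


Identifying constant sub-expression:
  Original: y = 34 * 37 + y_input
  34 and 37 are both compile-time constants
  Evaluating: 34 * 37 = 1258
  After folding: y = 1258 + y_input

1258


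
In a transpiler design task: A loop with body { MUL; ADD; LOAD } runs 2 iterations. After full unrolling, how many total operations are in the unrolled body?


Loop body operations: MUL, ADD, LOAD (3 ops per iteration)
Unrolling 2 iterations:
  Iteration 1: MUL, ADD, LOAD (3 ops)
  Iteration 2: MUL, ADD, LOAD (3 ops)
Total: 2 iterations * 3 ops/iter = 6 operations

6


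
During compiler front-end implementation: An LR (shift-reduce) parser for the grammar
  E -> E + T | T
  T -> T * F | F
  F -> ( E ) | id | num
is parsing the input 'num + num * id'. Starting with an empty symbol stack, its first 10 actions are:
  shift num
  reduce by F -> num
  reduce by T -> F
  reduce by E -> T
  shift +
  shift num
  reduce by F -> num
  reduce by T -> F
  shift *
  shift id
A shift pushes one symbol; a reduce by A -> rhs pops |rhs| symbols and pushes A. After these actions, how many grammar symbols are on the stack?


Tracking the symbol stack through each action:
  Action 1: shift 'num' : push -> stack = [num] (size 1)
  Action 2: reduce by F -> num : pop 1, push F -> stack = [F] (size 1)
  Action 3: reduce by T -> F : pop 1, push T -> stack = [T] (size 1)
  Action 4: reduce by E -> T : pop 1, push E -> stack = [E] (size 1)
  Action 5: shift '+' : push -> stack = [E, +] (size 2)
  Action 6: shift 'num' : push -> stack = [E, +, num] (size 3)
  Action 7: reduce by F -> num : pop 1, push F -> stack = [E, +, F] (size 3)
  Action 8: reduce by T -> F : pop 1, push T -> stack = [E, +, T] (size 3)
  Action 9: shift '*' : push -> stack = [E, +, T, *] (size 4)
  Action 10: shift 'id' : push -> stack = [E, +, T, *, id] (size 5)
Final stack size: 5

5


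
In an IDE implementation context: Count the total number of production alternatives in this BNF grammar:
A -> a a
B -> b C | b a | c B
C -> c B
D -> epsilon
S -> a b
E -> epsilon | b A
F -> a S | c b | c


Counting alternatives per rule:
  A: 1 alternative(s)
  B: 3 alternative(s)
  C: 1 alternative(s)
  D: 1 alternative(s)
  S: 1 alternative(s)
  E: 2 alternative(s)
  F: 3 alternative(s)
Sum: 1 + 3 + 1 + 1 + 1 + 2 + 3 = 12

12


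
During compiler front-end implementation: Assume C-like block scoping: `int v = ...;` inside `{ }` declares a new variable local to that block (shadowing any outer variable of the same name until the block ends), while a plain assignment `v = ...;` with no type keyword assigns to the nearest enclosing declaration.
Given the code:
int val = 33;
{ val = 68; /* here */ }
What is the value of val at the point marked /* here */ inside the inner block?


Analyzing scoping rules:
Outer scope: declares val = 33
Inner block: 'val = 68;' has no type keyword, so it is an assignment to the outer val (no shadowing)
Inside the block, after the assignment -> 68
Result: 68

68


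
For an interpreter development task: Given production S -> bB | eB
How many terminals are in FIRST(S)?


Production: S -> bB | eB
Examining each alternative for leading terminals:
  S -> bB : first terminal = 'b'
  S -> eB : first terminal = 'e'
FIRST(S) = {b, e}
Count: 2

2


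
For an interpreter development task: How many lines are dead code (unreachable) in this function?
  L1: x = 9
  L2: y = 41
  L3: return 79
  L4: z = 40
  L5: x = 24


Analyzing control flow:
  L1: reachable (before return)
  L2: reachable (before return)
  L3: reachable (return statement)
  L4: DEAD (after return at L3)
  L5: DEAD (after return at L3)
Return at L3, total lines = 5
Dead lines: L4 through L5
Count: 2

2


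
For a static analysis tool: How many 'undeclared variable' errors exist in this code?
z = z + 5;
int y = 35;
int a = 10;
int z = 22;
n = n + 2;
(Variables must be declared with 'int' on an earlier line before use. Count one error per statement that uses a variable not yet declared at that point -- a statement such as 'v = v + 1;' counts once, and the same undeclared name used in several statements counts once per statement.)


Scanning code line by line:
  Line 1: use 'z' -> ERROR (undeclared)
  Line 2: declare 'y' -> declared = ['y']
  Line 3: declare 'a' -> declared = ['a', 'y']
  Line 4: declare 'z' -> declared = ['a', 'y', 'z']
  Line 5: use 'n' -> ERROR (undeclared)
Total undeclared variable errors: 2

2


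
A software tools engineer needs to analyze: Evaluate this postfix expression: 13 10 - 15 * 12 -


Processing tokens left to right:
Push 13, Push 10
Pop 13 and 10, compute 13 - 10 = 3, push 3
Push 15
Pop 3 and 15, compute 3 * 15 = 45, push 45
Push 12
Pop 45 and 12, compute 45 - 12 = 33, push 33
Stack result: 33

33


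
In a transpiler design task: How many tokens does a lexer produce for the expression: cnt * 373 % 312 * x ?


Scanning 'cnt * 373 % 312 * x'
Token 1: 'cnt' -> identifier
Token 2: '*' -> operator
Token 3: '373' -> integer_literal
Token 4: '%' -> operator
Token 5: '312' -> integer_literal
Token 6: '*' -> operator
Token 7: 'x' -> identifier
Total tokens: 7

7


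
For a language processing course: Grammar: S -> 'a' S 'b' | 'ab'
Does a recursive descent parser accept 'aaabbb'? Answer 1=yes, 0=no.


Grammar accepts strings of the form a^n b^n (n >= 1)
Word: 'aaabbb'
Counting: 3 a's and 3 b's
Check: 3 == 3? Yes
Derivation (S -> aSb applied 2 time(s), then S -> ab): S => aSb => aaSbb => aaabbb
Accepted

1


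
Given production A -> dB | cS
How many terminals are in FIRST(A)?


Production: A -> dB | cS
Examining each alternative for leading terminals:
  A -> dB : first terminal = 'd'
  A -> cS : first terminal = 'c'
FIRST(A) = {c, d}
Count: 2

2


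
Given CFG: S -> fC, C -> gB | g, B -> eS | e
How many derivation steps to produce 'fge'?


Grammar: S -> fC, C -> gB | g, B -> eS | e
Deriving 'fge':
Step 1: S -> fC => fC
Step 2: C -> gB => fgB
Step 3: B -> e => fge
Total derivation steps: 3

3


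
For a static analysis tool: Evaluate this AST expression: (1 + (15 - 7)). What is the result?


Expression: (1 + (15 - 7))
Evaluating step by step:
  15 - 7 = 8
  1 + 8 = 9
Result: 9

9


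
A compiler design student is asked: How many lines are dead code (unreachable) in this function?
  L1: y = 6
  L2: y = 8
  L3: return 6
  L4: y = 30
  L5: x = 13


Analyzing control flow:
  L1: reachable (before return)
  L2: reachable (before return)
  L3: reachable (return statement)
  L4: DEAD (after return at L3)
  L5: DEAD (after return at L3)
Return at L3, total lines = 5
Dead lines: L4 through L5
Count: 2

2


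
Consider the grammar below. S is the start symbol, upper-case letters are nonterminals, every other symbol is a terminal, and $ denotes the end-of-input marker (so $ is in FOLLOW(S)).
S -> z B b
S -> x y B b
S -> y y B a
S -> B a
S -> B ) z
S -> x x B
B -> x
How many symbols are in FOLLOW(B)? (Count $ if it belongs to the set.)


S is the start symbol and does not occur in any rule body, so FOLLOW(S) = {$}.
Examining every occurrence of B in a rule body:
  S -> z B b : B is followed by terminal 'b' -> add 'b'
  S -> x y B b : B is followed by terminal 'b' -> add 'b' (already in the set)
  S -> y y B a : B is followed by terminal 'a' -> add 'a'
  S -> B a : B is followed by terminal 'a' -> add 'a' (already in the set)
  S -> B ) z : B is followed by terminal ')' -> add ')'
  S -> x x B : B is at the right end -> add FOLLOW(S) = {$}
  B -> x : B does not occur in the body -> contributes nothing
FOLLOW(B) = {), a, b, $}
Count: 4

4


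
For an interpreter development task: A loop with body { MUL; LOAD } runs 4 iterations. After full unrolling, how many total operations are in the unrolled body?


Loop body operations: MUL, LOAD (2 ops per iteration)
Unrolling 4 iterations:
  Iteration 1: MUL, LOAD (2 ops)
  Iteration 2: MUL, LOAD (2 ops)
  Iteration 3: MUL, LOAD (2 ops)
  Iteration 4: MUL, LOAD (2 ops)
Total: 4 iterations * 2 ops/iter = 8 operations

8


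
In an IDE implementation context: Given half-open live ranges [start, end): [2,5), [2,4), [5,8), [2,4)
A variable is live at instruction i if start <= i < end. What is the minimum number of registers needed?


Live ranges:
  Var0: [2, 5)
  Var1: [2, 4)
  Var2: [5, 8)
  Var3: [2, 4)
Sweep-line events (position, delta, active):
  pos=2 start -> active=1
  pos=2 start -> active=2
  pos=2 start -> active=3
  pos=4 end -> active=2
  pos=4 end -> active=1
  pos=5 end -> active=0
  pos=5 start -> active=1
  pos=8 end -> active=0
Maximum simultaneous active: 3
Minimum registers needed: 3

3


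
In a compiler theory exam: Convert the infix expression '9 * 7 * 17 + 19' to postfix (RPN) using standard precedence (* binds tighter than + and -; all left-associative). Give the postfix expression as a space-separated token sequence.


Applying the shunting-yard algorithm:
  Operand 9 -> output
  Push '*' onto operator stack -> op-stack: [*]
  Operand 7 -> output
  See '*' (prec 2); top '*' (prec 2) >= it -> pop '*' to output
  Push '*' onto operator stack -> op-stack: [*]
  Operand 17 -> output
  See '+' (prec 1); top '*' (prec 2) >= it -> pop '*' to output
  Push '+' onto operator stack -> op-stack: [+]
  Operand 19 -> output
  End of input: pop '+' to output
Postfix result: 9 7 * 17 * 19 +

9 7 * 17 * 19 +


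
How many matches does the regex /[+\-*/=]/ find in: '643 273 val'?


Pattern: /[+\-*/=]/ (operators)
Input: '643 273 val'
Scanning for matches:
Total matches: 0

0


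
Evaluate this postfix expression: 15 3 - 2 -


Processing tokens left to right:
Push 15, Push 3
Pop 15 and 3, compute 15 - 3 = 12, push 12
Push 2
Pop 12 and 2, compute 12 - 2 = 10, push 10
Stack result: 10

10


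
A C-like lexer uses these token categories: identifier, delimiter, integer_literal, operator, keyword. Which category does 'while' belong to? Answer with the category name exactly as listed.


Token: 'while'
Checking categories:
  identifier: no
  integer_literal: no
  operator: no
  keyword: YES
  delimiter: no
Category: keyword

keyword


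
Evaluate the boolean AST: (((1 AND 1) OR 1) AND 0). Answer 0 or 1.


Step 1: Evaluate inner node
  1 AND 1 = 1
Step 2: Evaluate next node
  1 OR 1 = 1
Step 3: Evaluate root node
  1 AND 0 = 0

0


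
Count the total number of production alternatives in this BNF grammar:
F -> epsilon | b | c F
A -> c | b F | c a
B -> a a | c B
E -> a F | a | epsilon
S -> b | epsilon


Counting alternatives per rule:
  F: 3 alternative(s)
  A: 3 alternative(s)
  B: 2 alternative(s)
  E: 3 alternative(s)
  S: 2 alternative(s)
Sum: 3 + 3 + 2 + 3 + 2 = 13

13
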